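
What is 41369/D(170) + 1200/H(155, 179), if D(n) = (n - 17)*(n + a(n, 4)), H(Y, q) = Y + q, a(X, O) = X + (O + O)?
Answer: 38855023/8891748 ≈ 4.3698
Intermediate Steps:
a(X, O) = X + 2*O
D(n) = (-17 + n)*(8 + 2*n) (D(n) = (n - 17)*(n + (n + 2*4)) = (-17 + n)*(n + (n + 8)) = (-17 + n)*(n + (8 + n)) = (-17 + n)*(8 + 2*n))
41369/D(170) + 1200/H(155, 179) = 41369/(-136 - 26*170 + 2*170²) + 1200/(155 + 179) = 41369/(-136 - 4420 + 2*28900) + 1200/334 = 41369/(-136 - 4420 + 57800) + 1200*(1/334) = 41369/53244 + 600/167 = 38855023/8891748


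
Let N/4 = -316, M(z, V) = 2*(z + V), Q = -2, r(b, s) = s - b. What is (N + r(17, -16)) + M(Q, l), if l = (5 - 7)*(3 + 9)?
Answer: -1349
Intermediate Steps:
l = -24 (l = -2*12 = -24)
M(z, V) = 2*V + 2*z (M(z, V) = 2*(V + z) = 2*V + 2*z)
N = -1264 (N = 4*(-316) = -1264)
(N + r(17, -16)) + M(Q, l) = (-1264 + (-16 - 1*17)) + (2*(-24) + 2*(-2)) = (-1264 + (-16 - 17)) + (-48 - 4) = (-1264 - 33) - 52 = -1297 - 52 = -1349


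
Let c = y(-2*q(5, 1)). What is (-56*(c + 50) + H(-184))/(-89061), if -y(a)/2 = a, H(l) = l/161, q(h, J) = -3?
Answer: 4968/207809 ≈ 0.023907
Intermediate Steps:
H(l) = l/161 (H(l) = l*(1/161) = l/161)
y(a) = -2*a
c = -12 (c = -(-4)*(-3) = -2*6 = -12)
(-56*(c + 50) + H(-184))/(-89061) = (-56*(-12 + 50) + (1/161)*(-184))/(-89061) = (-56*38 - 8/7)*(-1/89061) = (-2128 - 8/7)*(-1/89061) = -14904/7*(-1/89061) = 4968/207809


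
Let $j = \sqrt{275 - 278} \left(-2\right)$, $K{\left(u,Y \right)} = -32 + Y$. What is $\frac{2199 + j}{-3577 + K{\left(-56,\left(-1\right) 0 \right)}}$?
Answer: $- \frac{733}{1203} + \frac{2 i \sqrt{3}}{3609} \approx -0.60931 + 0.00095985 i$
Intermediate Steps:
$j = - 2 i \sqrt{3}$ ($j = \sqrt{-3} \left(-2\right) = i \sqrt{3} \left(-2\right) = - 2 i \sqrt{3} \approx - 3.4641 i$)
$\frac{2199 + j}{-3577 + K{\left(-56,\left(-1\right) 0 \right)}} = \frac{2199 - 2 i \sqrt{3}}{-3577 - 32} = \frac{2199 - 2 i \sqrt{3}}{-3609} = \left(2199 - 2 i \sqrt{3}\right) \left(- \frac{1}{3609}\right) = - \frac{733}{1203} + \frac{2 i \sqrt{3}}{3609}$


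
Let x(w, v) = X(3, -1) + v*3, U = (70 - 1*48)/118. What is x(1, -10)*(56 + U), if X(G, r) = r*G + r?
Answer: -112710/59 ≈ -1910.3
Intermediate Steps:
X(G, r) = r + G*r (X(G, r) = G*r + r = r + G*r)
U = 11/59 (U = (70 - 48)*(1/118) = 22*(1/118) = 11/59 ≈ 0.18644)
x(w, v) = -4 + 3*v (x(w, v) = -(1 + 3) + v*3 = -1*4 + 3*v = -4 + 3*v)
x(1, -10)*(56 + U) = (-4 + 3*(-10))*(56 + 11/59) = (-4 - 30)*(3315/59) = -34*3315/59 = -112710/59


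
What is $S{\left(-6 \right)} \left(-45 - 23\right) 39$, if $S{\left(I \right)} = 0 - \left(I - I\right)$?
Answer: $0$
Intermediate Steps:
$S{\left(I \right)} = 0$ ($S{\left(I \right)} = 0 - 0 = 0 + 0 = 0$)
$S{\left(-6 \right)} \left(-45 - 23\right) 39 = 0 \left(-45 - 23\right) 39 = 0 \left(-68\right) 39 = 0 \cdot 39 = 0$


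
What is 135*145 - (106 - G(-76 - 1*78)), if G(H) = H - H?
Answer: 19469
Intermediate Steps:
G(H) = 0
135*145 - (106 - G(-76 - 1*78)) = 135*145 - (106 - 1*0) = 19575 - (106 + 0) = 19575 - 1*106 = 19575 - 106 = 19469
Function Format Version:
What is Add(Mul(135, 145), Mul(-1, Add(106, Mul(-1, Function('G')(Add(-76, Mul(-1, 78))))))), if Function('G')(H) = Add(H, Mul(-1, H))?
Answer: 19469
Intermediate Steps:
Function('G')(H) = 0
Add(Mul(135, 145), Mul(-1, Add(106, Mul(-1, Function('G')(Add(-76, Mul(-1, 78))))))) = Add(Mul(135, 145), Mul(-1, Add(106, Mul(-1, 0)))) = Add(19575, Mul(-1, Add(106, 0))) = Add(19575, Mul(-1, 106)) = Add(19575, -106) = 19469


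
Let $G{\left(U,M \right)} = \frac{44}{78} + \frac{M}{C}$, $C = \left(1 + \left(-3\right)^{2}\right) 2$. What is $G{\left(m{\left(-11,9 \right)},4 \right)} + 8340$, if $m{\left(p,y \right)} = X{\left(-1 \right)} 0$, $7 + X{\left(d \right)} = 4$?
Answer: $\frac{1626449}{195} \approx 8340.8$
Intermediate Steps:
$X{\left(d \right)} = -3$ ($X{\left(d \right)} = -7 + 4 = -3$)
$m{\left(p,y \right)} = 0$ ($m{\left(p,y \right)} = \left(-3\right) 0 = 0$)
$C = 20$ ($C = \left(1 + 9\right) 2 = 10 \cdot 2 = 20$)
$G{\left(U,M \right)} = \frac{22}{39} + \frac{M}{20}$ ($G{\left(U,M \right)} = \frac{44}{78} + \frac{M}{20} = 44 \cdot \frac{1}{78} + M \frac{1}{20} = \frac{22}{39} + \frac{M}{20}$)
$G{\left(m{\left(-11,9 \right)},4 \right)} + 8340 = \left(\frac{22}{39} + \frac{1}{20} \cdot 4\right) + 8340 = \left(\frac{22}{39} + \frac{1}{5}\right) + 8340 = \frac{149}{195} + 8340 = \frac{1626449}{195}$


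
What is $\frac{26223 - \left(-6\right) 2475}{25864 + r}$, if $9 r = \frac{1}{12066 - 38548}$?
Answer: $\frac{9789256674}{6164374031} \approx 1.588$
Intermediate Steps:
$r = - \frac{1}{238338}$ ($r = \frac{1}{9 \left(12066 - 38548\right)} = \frac{1}{9 \left(-26482\right)} = \frac{1}{9} \left(- \frac{1}{26482}\right) = - \frac{1}{238338} \approx -4.1957 \cdot 10^{-6}$)
$\frac{26223 - \left(-6\right) 2475}{25864 + r} = \frac{26223 - \left(-6\right) 2475}{25864 - \frac{1}{238338}} = \frac{26223 - -14850}{\frac{6164374031}{238338}} = \left(26223 + 14850\right) \frac{238338}{6164374031} = 41073 \cdot \frac{238338}{6164374031} = \frac{9789256674}{6164374031}$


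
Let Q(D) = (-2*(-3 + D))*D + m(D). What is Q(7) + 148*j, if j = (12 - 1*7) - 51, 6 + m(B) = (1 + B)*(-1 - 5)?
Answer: -6918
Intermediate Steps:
m(B) = -12 - 6*B (m(B) = -6 + (1 + B)*(-1 - 5) = -6 + (1 + B)*(-6) = -6 + (-6 - 6*B) = -12 - 6*B)
j = -46 (j = (12 - 7) - 51 = 5 - 51 = -46)
Q(D) = -12 - 6*D + D*(6 - 2*D) (Q(D) = (-2*(-3 + D))*D + (-12 - 6*D) = (6 - 2*D)*D + (-12 - 6*D) = D*(6 - 2*D) + (-12 - 6*D) = -12 - 6*D + D*(6 - 2*D))
Q(7) + 148*j = (-12 - 2*7²) + 148*(-46) = (-12 - 2*49) - 6808 = (-12 - 98) - 6808 = -110 - 6808 = -6918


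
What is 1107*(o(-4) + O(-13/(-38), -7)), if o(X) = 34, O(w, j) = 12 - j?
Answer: 58671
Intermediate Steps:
1107*(o(-4) + O(-13/(-38), -7)) = 1107*(34 + (12 - 1*(-7))) = 1107*(34 + (12 + 7)) = 1107*(34 + 19) = 1107*53 = 58671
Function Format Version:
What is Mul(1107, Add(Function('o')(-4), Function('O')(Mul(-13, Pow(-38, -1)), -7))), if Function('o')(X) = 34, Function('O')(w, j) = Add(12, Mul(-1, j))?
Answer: 58671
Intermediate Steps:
Mul(1107, Add(Function('o')(-4), Function('O')(Mul(-13, Pow(-38, -1)), -7))) = Mul(1107, Add(34, Add(12, Mul(-1, -7)))) = Mul(1107, Add(34, Add(12, 7))) = Mul(1107, Add(34, 19)) = Mul(1107, 53) = 58671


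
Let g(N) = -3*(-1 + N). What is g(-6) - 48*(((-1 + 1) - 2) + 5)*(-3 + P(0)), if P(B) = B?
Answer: 453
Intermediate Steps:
g(N) = 3 - 3*N
g(-6) - 48*(((-1 + 1) - 2) + 5)*(-3 + P(0)) = (3 - 3*(-6)) - 48*(((-1 + 1) - 2) + 5)*(-3 + 0) = (3 + 18) - 48*((0 - 2) + 5)*(-3) = 21 - 48*(-2 + 5)*(-3) = 21 - 144*(-3) = 21 - 48*(-9) = 21 + 432 = 453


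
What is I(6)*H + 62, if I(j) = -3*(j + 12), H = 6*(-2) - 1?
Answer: 764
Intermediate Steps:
H = -13 (H = -12 - 1 = -13)
I(j) = -36 - 3*j (I(j) = -3*(12 + j) = -36 - 3*j)
I(6)*H + 62 = (-36 - 3*6)*(-13) + 62 = (-36 - 18)*(-13) + 62 = -54*(-13) + 62 = 702 + 62 = 764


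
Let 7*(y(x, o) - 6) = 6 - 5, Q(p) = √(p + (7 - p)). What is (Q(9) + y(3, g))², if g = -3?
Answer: 2192/49 + 86*√7/7 ≈ 77.240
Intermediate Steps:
Q(p) = √7
y(x, o) = 43/7 (y(x, o) = 6 + (6 - 5)/7 = 6 + (⅐)*1 = 6 + ⅐ = 43/7)
(Q(9) + y(3, g))² = (√7 + 43/7)² = (43/7 + √7)²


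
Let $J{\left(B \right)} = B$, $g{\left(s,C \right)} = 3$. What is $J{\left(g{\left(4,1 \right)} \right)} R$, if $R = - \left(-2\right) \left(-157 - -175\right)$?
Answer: $108$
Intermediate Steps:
$R = 36$ ($R = - \left(-2\right) \left(-157 + 175\right) = - \left(-2\right) 18 = \left(-1\right) \left(-36\right) = 36$)
$J{\left(g{\left(4,1 \right)} \right)} R = 3 \cdot 36 = 108$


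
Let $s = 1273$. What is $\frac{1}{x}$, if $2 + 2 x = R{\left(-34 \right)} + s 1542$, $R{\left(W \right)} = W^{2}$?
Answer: $\frac{1}{982060} \approx 1.0183 \cdot 10^{-6}$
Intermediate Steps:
$x = 982060$ ($x = -1 + \frac{\left(-34\right)^{2} + 1273 \cdot 1542}{2} = -1 + \frac{1156 + 1962966}{2} = -1 + \frac{1}{2} \cdot 1964122 = -1 + 982061 = 982060$)
$\frac{1}{x} = \frac{1}{982060}$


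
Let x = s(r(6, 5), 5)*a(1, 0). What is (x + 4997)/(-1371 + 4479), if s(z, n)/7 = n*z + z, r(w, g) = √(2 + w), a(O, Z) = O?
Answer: 4997/3108 + √2/37 ≈ 1.6460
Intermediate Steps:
s(z, n) = 7*z + 7*n*z (s(z, n) = 7*(n*z + z) = 7*(z + n*z) = 7*z + 7*n*z)
x = 84*√2 (x = (7*√(2 + 6)*(1 + 5))*1 = (7*√8*6)*1 = (7*(2*√2)*6)*1 = (84*√2)*1 = 84*√2 ≈ 118.79)
(x + 4997)/(-1371 + 4479) = (84*√2 + 4997)/(-1371 + 4479) = (4997 + 84*√2)/3108 = (4997 + 84*√2)*(1/3108) = 4997/3108 + √2/37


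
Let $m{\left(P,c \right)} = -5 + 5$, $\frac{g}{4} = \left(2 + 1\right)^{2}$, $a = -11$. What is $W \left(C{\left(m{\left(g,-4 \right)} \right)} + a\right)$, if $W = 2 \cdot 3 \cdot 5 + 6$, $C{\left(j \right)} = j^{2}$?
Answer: $-396$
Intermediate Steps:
$g = 36$ ($g = 4 \left(2 + 1\right)^{2} = 4 \cdot 3^{2} = 4 \cdot 9 = 36$)
$m{\left(P,c \right)} = 0$
$W = 36$ ($W = 6 \cdot 5 + 6 = 30 + 6 = 36$)
$W \left(C{\left(m{\left(g,-4 \right)} \right)} + a\right) = 36 \left(0^{2} - 11\right) = 36 \left(0 - 11\right) = 36 \left(-11\right) = -396$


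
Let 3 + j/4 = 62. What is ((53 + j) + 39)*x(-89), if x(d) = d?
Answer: -29192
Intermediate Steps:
j = 236 (j = -12 + 4*62 = -12 + 248 = 236)
((53 + j) + 39)*x(-89) = ((53 + 236) + 39)*(-89) = (289 + 39)*(-89) = 328*(-89) = -29192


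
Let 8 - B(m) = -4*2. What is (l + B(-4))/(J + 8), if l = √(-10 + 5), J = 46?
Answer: 8/27 + I*√5/54 ≈ 0.2963 + 0.041409*I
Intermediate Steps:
B(m) = 16 (B(m) = 8 - (-4)*2 = 8 - 1*(-8) = 8 + 8 = 16)
l = I*√5 (l = √(-5) = I*√5 ≈ 2.2361*I)
(l + B(-4))/(J + 8) = (I*√5 + 16)/(46 + 8) = (16 + I*√5)/54 = (16 + I*√5)*(1/54) = 8/27 + I*√5/54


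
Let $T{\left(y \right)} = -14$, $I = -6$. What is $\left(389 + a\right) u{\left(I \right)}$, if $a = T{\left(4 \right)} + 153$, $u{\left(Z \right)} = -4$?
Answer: $-2112$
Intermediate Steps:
$a = 139$ ($a = -14 + 153 = 139$)
$\left(389 + a\right) u{\left(I \right)} = \left(389 + 139\right) \left(-4\right) = 528 \left(-4\right) = -2112$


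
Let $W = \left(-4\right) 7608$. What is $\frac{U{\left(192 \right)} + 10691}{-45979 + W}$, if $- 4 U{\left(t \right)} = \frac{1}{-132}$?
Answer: $- \frac{5644849}{40345008} \approx -0.13991$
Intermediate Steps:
$U{\left(t \right)} = \frac{1}{528}$ ($U{\left(t \right)} = - \frac{1}{4 \left(-132\right)} = \left(- \frac{1}{4}\right) \left(- \frac{1}{132}\right) = \frac{1}{528}$)
$W = -30432$
$\frac{U{\left(192 \right)} + 10691}{-45979 + W} = \frac{\frac{1}{528} + 10691}{-45979 - 30432} = \frac{5644849}{528 \left(-76411\right)} = \frac{5644849}{528} \left(- \frac{1}{76411}\right) = - \frac{5644849}{40345008}$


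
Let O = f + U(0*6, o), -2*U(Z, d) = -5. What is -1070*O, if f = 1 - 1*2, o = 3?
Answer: -1605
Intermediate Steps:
U(Z, d) = 5/2 (U(Z, d) = -½*(-5) = 5/2)
f = -1 (f = 1 - 2 = -1)
O = 3/2 (O = -1 + 5/2 = 3/2 ≈ 1.5000)
-1070*O = -1070*3/2 = -1605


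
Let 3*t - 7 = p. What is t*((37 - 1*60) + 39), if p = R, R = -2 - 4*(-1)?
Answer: 48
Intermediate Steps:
R = 2 (R = -2 + 4 = 2)
p = 2
t = 3 (t = 7/3 + (⅓)*2 = 7/3 + ⅔ = 3)
t*((37 - 1*60) + 39) = 3*((37 - 1*60) + 39) = 3*((37 - 60) + 39) = 3*(-23 + 39) = 3*16 = 48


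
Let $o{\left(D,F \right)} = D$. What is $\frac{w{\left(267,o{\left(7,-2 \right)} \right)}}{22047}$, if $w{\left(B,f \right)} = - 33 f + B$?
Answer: $\frac{12}{7349} \approx 0.0016329$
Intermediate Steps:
$w{\left(B,f \right)} = B - 33 f$
$\frac{w{\left(267,o{\left(7,-2 \right)} \right)}}{22047} = \frac{267 - 231}{22047} = \left(267 - 231\right) \frac{1}{22047} = 36 \cdot \frac{1}{22047} = \frac{12}{7349}$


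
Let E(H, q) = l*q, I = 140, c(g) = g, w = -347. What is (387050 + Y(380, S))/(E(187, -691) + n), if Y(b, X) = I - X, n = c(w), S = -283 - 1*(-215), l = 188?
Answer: -387258/130255 ≈ -2.9731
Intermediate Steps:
E(H, q) = 188*q
S = -68 (S = -283 + 215 = -68)
n = -347
Y(b, X) = 140 - X
(387050 + Y(380, S))/(E(187, -691) + n) = (387050 + (140 - 1*(-68)))/(188*(-691) - 347) = (387050 + (140 + 68))/(-129908 - 347) = (387050 + 208)/(-130255) = 387258*(-1/130255) = -387258/130255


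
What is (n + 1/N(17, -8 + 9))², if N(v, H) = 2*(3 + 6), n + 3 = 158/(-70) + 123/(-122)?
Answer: 14237501041/369216225 ≈ 38.561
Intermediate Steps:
n = -26753/4270 (n = -3 + (158/(-70) + 123/(-122)) = -3 + (158*(-1/70) + 123*(-1/122)) = -3 + (-79/35 - 123/122) = -3 - 13943/4270 = -26753/4270 ≈ -6.2653)
N(v, H) = 18 (N(v, H) = 2*9 = 18)
(n + 1/N(17, -8 + 9))² = (-26753/4270 + 1/18)² = (-119321/19215)² = 14237501041/369216225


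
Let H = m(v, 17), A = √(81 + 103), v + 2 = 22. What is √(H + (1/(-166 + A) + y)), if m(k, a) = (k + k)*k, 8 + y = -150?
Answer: √(213142 - 2568*√46)/(2*√(83 - √46)) ≈ 25.338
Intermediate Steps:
v = 20 (v = -2 + 22 = 20)
y = -158 (y = -8 - 150 = -158)
A = 2*√46 (A = √184 = 2*√46 ≈ 13.565)
m(k, a) = 2*k² (m(k, a) = (2*k)*k = 2*k²)
H = 800 (H = 2*20² = 2*400 = 800)
√(H + (1/(-166 + A) + y)) = √(800 + (1/(-166 + 2*√46) - 158)) = √(800 + (-158 + 1/(-166 + 2*√46))) = √(642 + 1/(-166 + 2*√46))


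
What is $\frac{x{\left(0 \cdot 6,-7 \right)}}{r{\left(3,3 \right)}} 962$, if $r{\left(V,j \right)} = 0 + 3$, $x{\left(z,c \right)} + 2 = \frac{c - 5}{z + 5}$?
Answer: $- \frac{21164}{15} \approx -1410.9$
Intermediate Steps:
$x{\left(z,c \right)} = -2 + \frac{-5 + c}{5 + z}$ ($x{\left(z,c \right)} = -2 + \frac{c - 5}{z + 5} = -2 + \frac{-5 + c}{5 + z}$)
$r{\left(V,j \right)} = 3$
$\frac{x{\left(0 \cdot 6,-7 \right)}}{r{\left(3,3 \right)}} 962 = \frac{\frac{1}{5 + 0 \cdot 6} \left(-15 - 7 - 2 \cdot 0 \cdot 6\right)}{3} \cdot 962 = \frac{-15 - 7 - 0}{5 + 0} \cdot \frac{1}{3} \cdot 962 = \frac{-15 - 7 + 0}{5} \cdot \frac{1}{3} \cdot 962 = \frac{1}{5} \left(-22\right) \frac{1}{3} \cdot 962 = \left(- \frac{22}{5}\right) \frac{1}{3} \cdot 962 = \left(- \frac{22}{15}\right) 962 = - \frac{21164}{15}$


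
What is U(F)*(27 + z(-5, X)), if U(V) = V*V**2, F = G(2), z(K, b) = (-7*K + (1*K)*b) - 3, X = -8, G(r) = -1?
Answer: -99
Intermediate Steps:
z(K, b) = -3 - 7*K + K*b (z(K, b) = (-7*K + K*b) - 3 = -3 - 7*K + K*b)
F = -1
U(V) = V**3
U(F)*(27 + z(-5, X)) = (-1)**3*(27 + (-3 - 7*(-5) - 5*(-8))) = -(27 + (-3 + 35 + 40)) = -(27 + 72) = -1*99 = -99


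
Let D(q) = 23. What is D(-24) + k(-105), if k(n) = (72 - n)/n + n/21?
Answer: 571/35 ≈ 16.314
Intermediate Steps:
k(n) = n/21 + (72 - n)/n (k(n) = (72 - n)/n + n*(1/21) = (72 - n)/n + n/21 = n/21 + (72 - n)/n)
D(-24) + k(-105) = 23 + (-1 + 72/(-105) + (1/21)*(-105)) = 23 + (-1 + 72*(-1/105) - 5) = 23 + (-1 - 24/35 - 5) = 23 - 234/35 = 571/35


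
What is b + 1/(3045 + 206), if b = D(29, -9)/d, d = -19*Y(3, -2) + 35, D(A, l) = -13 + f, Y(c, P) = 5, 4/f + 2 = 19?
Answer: 706487/3316020 ≈ 0.21305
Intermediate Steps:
f = 4/17 (f = 4/(-2 + 19) = 4/17 ≈ 0.23529)
D(A, l) = -217/17 (D(A, l) = -13 + 4/17 = -217/17)
d = -60 (d = -19*5 + 35 = -95 + 35 = -60)
b = 217/1020 (b = -217/17/(-60) = -217/17*(-1/60) = 217/1020 ≈ 0.21275)
b + 1/(3045 + 206) = 217/1020 + 1/(3045 + 206) = 217/1020 + 1/3251 = 706487/3316020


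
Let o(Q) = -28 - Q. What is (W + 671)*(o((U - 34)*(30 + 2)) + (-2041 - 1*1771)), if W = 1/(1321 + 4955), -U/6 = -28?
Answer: -8557152304/1569 ≈ -5.4539e+6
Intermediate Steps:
U = 168 (U = -6*(-28) = 168)
W = 1/6276 ≈ 0.00015934
(W + 671)*(o((U - 34)*(30 + 2)) + (-2041 - 1*1771)) = (1/6276 + 671)*((-28 - (168 - 34)*(30 + 2)) + (-2041 - 1*1771)) = 4211197*((-28 - 134*32) + (-2041 - 1771))/6276 = 4211197*((-28 - 1*4288) - 3812)/6276 = 4211197*((-28 - 4288) - 3812)/6276 = 4211197*(-4316 - 3812)/6276 = (4211197/6276)*(-8128) = -8557152304/1569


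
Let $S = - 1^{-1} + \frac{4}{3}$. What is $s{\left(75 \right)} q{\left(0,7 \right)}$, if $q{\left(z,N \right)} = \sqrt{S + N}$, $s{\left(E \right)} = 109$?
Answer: $\frac{109 \sqrt{66}}{3} \approx 295.17$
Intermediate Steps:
$S = \frac{1}{3}$ ($S = \left(-1\right) 1 + 4 \cdot \frac{1}{3} = -1 + \frac{4}{3} = \frac{1}{3} \approx 0.33333$)
$q{\left(z,N \right)} = \sqrt{\frac{1}{3} + N}$
$s{\left(75 \right)} q{\left(0,7 \right)} = 109 \frac{\sqrt{3 + 9 \cdot 7}}{3} = 109 \frac{\sqrt{3 + 63}}{3} = 109 \frac{\sqrt{66}}{3} = \frac{109 \sqrt{66}}{3}$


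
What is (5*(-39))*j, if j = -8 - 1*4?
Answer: 2340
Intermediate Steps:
j = -12 (j = -8 - 4 = -12)
(5*(-39))*j = (5*(-39))*(-12) = -195*(-12) = 2340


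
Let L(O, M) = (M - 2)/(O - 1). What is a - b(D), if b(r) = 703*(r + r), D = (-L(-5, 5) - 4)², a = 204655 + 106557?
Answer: 587977/2 ≈ 2.9399e+5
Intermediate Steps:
L(O, M) = (-2 + M)/(-1 + O)
a = 311212
D = 49/4 (D = (-(-2 + 5)/(-1 - 5) - 4)² = (-3/(-6) - 4)² = (-(-1)*3/6 - 4)² = (-1*(-½) - 4)² = (½ - 4)² = (-7/2)² = 49/4 ≈ 12.250)
b(r) = 1406*r (b(r) = 703*(2*r) = 1406*r)
a - b(D) = 311212 - 1406*49/4 = 311212 - 1*34447/2 = 311212 - 34447/2 = 587977/2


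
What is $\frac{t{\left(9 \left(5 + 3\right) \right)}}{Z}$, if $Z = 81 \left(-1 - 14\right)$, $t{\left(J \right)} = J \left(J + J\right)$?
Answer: $- \frac{128}{15} \approx -8.5333$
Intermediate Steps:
$t{\left(J \right)} = 2 J^{2}$ ($t{\left(J \right)} = J 2 J = 2 J^{2}$)
$Z = -1215$ ($Z = 81 \left(-1 - 14\right) = 81 \left(-15\right) = -1215$)
$\frac{t{\left(9 \left(5 + 3\right) \right)}}{Z} = \frac{2 \left(9 \left(5 + 3\right)\right)^{2}}{-1215} = 2 \left(9 \cdot 8\right)^{2} \left(- \frac{1}{1215}\right) = 2 \cdot 72^{2} \left(- \frac{1}{1215}\right) = 2 \cdot 5184 \left(- \frac{1}{1215}\right) = 10368 \left(- \frac{1}{1215}\right) = - \frac{128}{15}$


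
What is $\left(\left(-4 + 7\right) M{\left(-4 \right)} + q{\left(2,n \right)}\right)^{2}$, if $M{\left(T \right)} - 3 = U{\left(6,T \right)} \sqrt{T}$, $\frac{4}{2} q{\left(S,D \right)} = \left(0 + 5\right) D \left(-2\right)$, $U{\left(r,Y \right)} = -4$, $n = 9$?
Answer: $720 + 1728 i \approx 720.0 + 1728.0 i$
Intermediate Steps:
$q{\left(S,D \right)} = - 5 D$ ($q{\left(S,D \right)} = \frac{\left(0 + 5\right) D \left(-2\right)}{2} = \frac{5 \left(- 2 D\right)}{2} = \frac{\left(-10\right) D}{2} = - 5 D$)
$M{\left(T \right)} = 3 - 4 \sqrt{T}$
$\left(\left(-4 + 7\right) M{\left(-4 \right)} + q{\left(2,n \right)}\right)^{2} = \left(\left(-4 + 7\right) \left(3 - 4 \sqrt{-4}\right) - 45\right)^{2} = \left(3 \left(3 - 4 \cdot 2 i\right) - 45\right)^{2} = \left(3 \left(3 - 8 i\right) - 45\right)^{2} = \left(\left(9 - 24 i\right) - 45\right)^{2} = \left(-36 - 24 i\right)^{2}$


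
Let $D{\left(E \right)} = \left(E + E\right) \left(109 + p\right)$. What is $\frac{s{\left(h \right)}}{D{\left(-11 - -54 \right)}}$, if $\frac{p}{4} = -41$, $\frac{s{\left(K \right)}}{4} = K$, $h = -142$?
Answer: $\frac{284}{2365} \approx 0.12008$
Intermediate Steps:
$s{\left(K \right)} = 4 K$
$p = -164$ ($p = 4 \left(-41\right) = -164$)
$D{\left(E \right)} = - 110 E$ ($D{\left(E \right)} = \left(E + E\right) \left(109 - 164\right) = 2 E \left(-55\right) = - 110 E$)
$\frac{s{\left(h \right)}}{D{\left(-11 - -54 \right)}} = \frac{4 \left(-142\right)}{\left(-110\right) \left(-11 - -54\right)} = - \frac{568}{\left(-110\right) \left(-11 + 54\right)} = - \frac{568}{\left(-110\right) 43} = - \frac{568}{-4730} = \left(-568\right) \left(- \frac{1}{4730}\right) = \frac{284}{2365}$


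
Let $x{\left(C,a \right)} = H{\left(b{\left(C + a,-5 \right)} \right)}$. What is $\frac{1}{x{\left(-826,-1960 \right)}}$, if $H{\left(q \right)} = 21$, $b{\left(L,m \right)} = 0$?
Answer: $\frac{1}{21} \approx 0.047619$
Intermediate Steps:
$x{\left(C,a \right)} = 21$
$\frac{1}{x{\left(-826,-1960 \right)}} = \frac{1}{21}$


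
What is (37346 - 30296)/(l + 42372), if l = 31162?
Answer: 3525/36767 ≈ 0.095874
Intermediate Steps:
(37346 - 30296)/(l + 42372) = (37346 - 30296)/(31162 + 42372) = 7050/73534 = 7050*(1/73534) = 3525/36767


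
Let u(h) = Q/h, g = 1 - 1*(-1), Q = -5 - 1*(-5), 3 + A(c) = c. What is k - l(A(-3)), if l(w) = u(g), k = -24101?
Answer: -24101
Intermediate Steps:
A(c) = -3 + c
Q = 0 (Q = -5 + 5 = 0)
g = 2 (g = 1 + 1 = 2)
u(h) = 0 (u(h) = 0/h = 0)
l(w) = 0
k - l(A(-3)) = -24101 - 1*0 = -24101 + 0 = -24101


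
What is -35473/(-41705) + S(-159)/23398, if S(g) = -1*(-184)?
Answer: 22043973/25679305 ≈ 0.85843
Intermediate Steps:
S(g) = 184
-35473/(-41705) + S(-159)/23398 = -35473/(-41705) + 184/23398 = -35473*(-1/41705) + 184*(1/23398) = 1867/2195 + 92/11699 = 22043973/25679305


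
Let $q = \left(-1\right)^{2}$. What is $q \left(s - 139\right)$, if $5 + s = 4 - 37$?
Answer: $-177$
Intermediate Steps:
$s = -38$ ($s = -5 + \left(4 - 37\right) = -5 - 33 = -38$)
$q = 1$
$q \left(s - 139\right) = 1 \left(-38 - 139\right) = 1 \left(-177\right) = -177$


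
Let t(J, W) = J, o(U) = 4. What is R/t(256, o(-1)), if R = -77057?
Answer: -77057/256 ≈ -301.00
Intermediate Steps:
R/t(256, o(-1)) = -77057/256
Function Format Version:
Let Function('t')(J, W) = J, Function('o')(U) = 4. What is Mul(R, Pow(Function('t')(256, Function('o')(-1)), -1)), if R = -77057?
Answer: Rational(-77057, 256) ≈ -301.00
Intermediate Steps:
Mul(R, Pow(Function('t')(256, Function('o')(-1)), -1)) = Mul(-77057, Pow(256, -1)) = Mul(-77057, Rational(1, 256)) = Rational(-77057, 256)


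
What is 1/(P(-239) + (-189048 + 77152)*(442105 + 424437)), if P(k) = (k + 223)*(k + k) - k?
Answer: -1/96962575745 ≈ -1.0313e-11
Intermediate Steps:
P(k) = -k + 2*k*(223 + k) (P(k) = (223 + k)*(2*k) - k = 2*k*(223 + k) - k = -k + 2*k*(223 + k))
1/(P(-239) + (-189048 + 77152)*(442105 + 424437)) = 1/(-239*(445 + 2*(-239)) + (-189048 + 77152)*(442105 + 424437)) = 1/(-239*(445 - 478) - 111896*866542) = 1/(-239*(-33) - 96962583632) = 1/(7887 - 96962583632) = 1/(-96962575745) = -1/96962575745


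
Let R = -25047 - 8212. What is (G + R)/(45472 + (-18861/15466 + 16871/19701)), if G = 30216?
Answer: -84289901058/1259546424607 ≈ -0.066921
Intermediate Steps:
R = -33259
(G + R)/(45472 + (-18861/15466 + 16871/19701)) = (30216 - 33259)/(45472 + (-18861/15466 + 16871/19701)) = -3043/(45472 + (-18861*1/15466 + 16871*(1/19701))) = -3043/(45472 + (-18861/15466 + 16871/19701)) = -3043/(45472 - 10059425/27699606) = -3043/1259546424607/27699606 = -3043*27699606/1259546424607 = -84289901058/1259546424607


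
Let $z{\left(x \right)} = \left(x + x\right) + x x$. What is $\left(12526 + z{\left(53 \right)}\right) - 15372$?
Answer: $69$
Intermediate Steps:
$z{\left(x \right)} = x^{2} + 2 x$ ($z{\left(x \right)} = 2 x + x^{2} = x^{2} + 2 x$)
$\left(12526 + z{\left(53 \right)}\right) - 15372 = \left(12526 + 53 \left(2 + 53\right)\right) - 15372 = \left(12526 + 53 \cdot 55\right) - 15372 = \left(12526 + 2915\right) - 15372 = 15441 - 15372 = 69$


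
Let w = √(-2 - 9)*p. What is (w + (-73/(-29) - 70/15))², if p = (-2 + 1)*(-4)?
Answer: (-187 + 348*I*√11)²/7569 ≈ -171.38 - 57.031*I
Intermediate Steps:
p = 4 (p = -1*(-4) = 4)
w = 4*I*√11 (w = √(-2 - 9)*4 = √(-11)*4 = (I*√11)*4 = 4*I*√11 ≈ 13.266*I)
(w + (-73/(-29) - 70/15))² = (4*I*√11 + (-73/(-29) - 70/15))² = (4*I*√11 + (-73*(-1/29) - 70*1/15))² = (4*I*√11 + (73/29 - 14/3))² = (4*I*√11 - 187/87)² = (-187/87 + 4*I*√11)²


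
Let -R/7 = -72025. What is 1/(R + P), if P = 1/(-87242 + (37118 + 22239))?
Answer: 27885/14058919874 ≈ 1.9834e-6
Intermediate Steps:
P = -1/27885 (P = 1/(-87242 + 59357) = 1/(-27885) = -1/27885 ≈ -3.5862e-5)
R = 504175 (R = -7*(-72025) = 504175)
1/(R + P) = 1/(504175 - 1/27885) = 1/(14058919874/27885) = 27885/14058919874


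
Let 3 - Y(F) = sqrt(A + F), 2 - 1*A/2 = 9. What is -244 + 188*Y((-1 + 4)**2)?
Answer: 320 - 188*I*sqrt(5) ≈ 320.0 - 420.38*I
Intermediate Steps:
A = -14 (A = 4 - 2*9 = 4 - 18 = -14)
Y(F) = 3 - sqrt(-14 + F)
-244 + 188*Y((-1 + 4)**2) = -244 + 188*(3 - sqrt(-14 + (-1 + 4)**2)) = -244 + 188*(3 - sqrt(-14 + 3**2)) = -244 + 188*(3 - sqrt(-14 + 9)) = -244 + 188*(3 - sqrt(-5)) = -244 + 188*(3 - I*sqrt(5)) = -244 + (564 - 188*I*sqrt(5)) = 320 - 188*I*sqrt(5)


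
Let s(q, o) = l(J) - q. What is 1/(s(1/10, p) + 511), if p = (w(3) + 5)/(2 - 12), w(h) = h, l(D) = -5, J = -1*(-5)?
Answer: 10/5059 ≈ 0.0019767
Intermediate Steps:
J = 5
p = -⅘ (p = (3 + 5)/(2 - 12) = 8/(-10) = 8*(-⅒) = -⅘ ≈ -0.80000)
s(q, o) = -5 - q
1/(s(1/10, p) + 511) = 1/((-5 - 1/10) + 511) = 1/((-5 - 1*⅒) + 511) = 1/((-5 - ⅒) + 511) = 1/(-51/10 + 511) = 1/(5059/10) = 10/5059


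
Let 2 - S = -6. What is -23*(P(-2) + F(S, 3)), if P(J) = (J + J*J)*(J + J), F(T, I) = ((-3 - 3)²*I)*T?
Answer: -19688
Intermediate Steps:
S = 8 (S = 2 - 1*(-6) = 2 + 6 = 8)
F(T, I) = 36*I*T (F(T, I) = ((-6)²*I)*T = (36*I)*T = 36*I*T)
P(J) = 2*J*(J + J²) (P(J) = (J + J²)*(2*J) = 2*J*(J + J²))
-23*(P(-2) + F(S, 3)) = -23*(2*(-2)²*(1 - 2) + 36*3*8) = -23*(2*4*(-1) + 864) = -23*(-8 + 864) = -23*856 = -19688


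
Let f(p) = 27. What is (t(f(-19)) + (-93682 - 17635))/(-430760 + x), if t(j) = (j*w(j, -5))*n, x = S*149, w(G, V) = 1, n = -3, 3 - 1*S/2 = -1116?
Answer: 55699/48649 ≈ 1.1449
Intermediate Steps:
S = 2238 (S = 6 - 2*(-1116) = 6 + 2232 = 2238)
x = 333462 (x = 2238*149 = 333462)
t(j) = -3*j (t(j) = (j*1)*(-3) = j*(-3) = -3*j)
(t(f(-19)) + (-93682 - 17635))/(-430760 + x) = (-3*27 + (-93682 - 17635))/(-430760 + 333462) = (-81 - 111317)/(-97298) = -111398*(-1/97298) = 55699/48649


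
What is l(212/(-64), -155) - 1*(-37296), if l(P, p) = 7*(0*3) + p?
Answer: 37141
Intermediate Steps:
l(P, p) = p (l(P, p) = 7*0 + p = 0 + p = p)
l(212/(-64), -155) - 1*(-37296) = -155 - 1*(-37296) = -155 + 37296 = 37141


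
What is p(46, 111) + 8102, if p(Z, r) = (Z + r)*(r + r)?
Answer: 42956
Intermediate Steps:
p(Z, r) = 2*r*(Z + r) (p(Z, r) = (Z + r)*(2*r) = 2*r*(Z + r))
p(46, 111) + 8102 = 2*111*(46 + 111) + 8102 = 2*111*157 + 8102 = 34854 + 8102 = 42956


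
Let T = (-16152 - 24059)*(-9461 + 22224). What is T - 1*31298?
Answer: -513244291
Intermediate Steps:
T = -513212993 (T = -40211*12763 = -513212993)
T - 1*31298 = -513212993 - 1*31298 = -513212993 - 31298 = -513244291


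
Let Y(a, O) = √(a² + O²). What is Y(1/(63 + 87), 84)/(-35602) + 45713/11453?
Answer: 45713/11453 - √158760001/5340300 ≈ 3.9890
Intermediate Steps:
Y(a, O) = √(O² + a²)
Y(1/(63 + 87), 84)/(-35602) + 45713/11453 = √(84² + (1/(63 + 87))²)/(-35602) + 45713/11453 = √(7056 + (1/150)²)*(-1/35602) + 45713*(1/11453) = √(7056 + (1/150)²)*(-1/35602) + 45713/11453 = √(7056 + 1/22500)*(-1/35602) + 45713/11453 = √(158760001/22500)*(-1/35602) + 45713/11453 = (√158760001/150)*(-1/35602) + 45713/11453 = -√158760001/5340300 + 45713/11453 = 45713/11453 - √158760001/5340300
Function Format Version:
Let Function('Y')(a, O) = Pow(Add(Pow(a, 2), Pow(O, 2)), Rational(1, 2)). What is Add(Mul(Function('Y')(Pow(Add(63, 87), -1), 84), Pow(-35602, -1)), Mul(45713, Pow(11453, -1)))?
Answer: Add(Rational(45713, 11453), Mul(Rational(-1, 5340300), Pow(158760001, Rational(1, 2)))) ≈ 3.9890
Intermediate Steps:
Function('Y')(a, O) = Pow(Add(Pow(O, 2), Pow(a, 2)), Rational(1, 2))
Add(Mul(Function('Y')(Pow(Add(63, 87), -1), 84), Pow(-35602, -1)), Mul(45713, Pow(11453, -1))) = Add(Mul(Pow(Add(Pow(84, 2), Pow(Pow(Add(63, 87), -1), 2)), Rational(1, 2)), Pow(-35602, -1)), Mul(45713, Pow(11453, -1))) = Add(Mul(Pow(Add(7056, Pow(Pow(150, -1), 2)), Rational(1, 2)), Rational(-1, 35602)), Mul(45713, Rational(1, 11453))) = Add(Mul(Pow(Add(7056, Pow(Rational(1, 150), 2)), Rational(1, 2)), Rational(-1, 35602)), Rational(45713, 11453)) = Add(Mul(Pow(Add(7056, Rational(1, 22500)), Rational(1, 2)), Rational(-1, 35602)), Rational(45713, 11453)) = Add(Mul(Pow(Rational(158760001, 22500), Rational(1, 2)), Rational(-1, 35602)), Rational(45713, 11453)) = Add(Mul(Mul(Rational(1, 150), Pow(158760001, Rational(1, 2))), Rational(-1, 35602)), Rational(45713, 11453)) = Add(Mul(Rational(-1, 5340300), Pow(158760001, Rational(1, 2))), Rational(45713, 11453)) = Add(Rational(45713, 11453), Mul(Rational(-1, 5340300), Pow(158760001, Rational(1, 2))))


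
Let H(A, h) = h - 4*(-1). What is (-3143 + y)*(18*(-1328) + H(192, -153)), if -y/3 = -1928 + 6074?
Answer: 374769793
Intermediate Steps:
H(A, h) = 4 + h (H(A, h) = h + 4 = 4 + h)
y = -12438 (y = -3*(-1928 + 6074) = -3*4146 = -12438)
(-3143 + y)*(18*(-1328) + H(192, -153)) = (-3143 - 12438)*(18*(-1328) + (4 - 153)) = -15581*(-23904 - 149) = -15581*(-24053) = 374769793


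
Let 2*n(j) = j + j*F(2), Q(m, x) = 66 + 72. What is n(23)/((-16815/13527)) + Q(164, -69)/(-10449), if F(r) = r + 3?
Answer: -1083892273/19522215 ≈ -55.521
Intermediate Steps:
F(r) = 3 + r
Q(m, x) = 138
n(j) = 3*j (n(j) = (j + j*(3 + 2))/2 = (j + j*5)/2 = (j + 5*j)/2 = (6*j)/2 = 3*j)
n(23)/((-16815/13527)) + Q(164, -69)/(-10449) = (3*23)/((-16815/13527)) + 138/(-10449) = 69/((-16815*1/13527)) + 138*(-1/10449) = 69/(-5605/4509) - 46/3483 = 69*(-4509/5605) - 46/3483 = -311121/5605 - 46/3483 = -1083892273/19522215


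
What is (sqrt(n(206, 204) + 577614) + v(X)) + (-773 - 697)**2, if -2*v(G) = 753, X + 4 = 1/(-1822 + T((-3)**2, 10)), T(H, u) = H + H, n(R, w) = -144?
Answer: 4321047/2 + sqrt(577470) ≈ 2.1613e+6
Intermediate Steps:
T(H, u) = 2*H
X = -7217/1804 (X = -4 + 1/(-1822 + 2*(-3)**2) = -4 + 1/(-1822 + 2*9) = -4 + 1/(-1822 + 18) = -4 + 1/(-1804) = -4 - 1/1804 = -7217/1804 ≈ -4.0006)
v(G) = -753/2 (v(G) = -1/2*753 = -753/2)
(sqrt(n(206, 204) + 577614) + v(X)) + (-773 - 697)**2 = (sqrt(-144 + 577614) - 753/2) + (-773 - 697)**2 = (sqrt(577470) - 753/2) + (-1470)**2 = (-753/2 + sqrt(577470)) + 2160900 = 4321047/2 + sqrt(577470)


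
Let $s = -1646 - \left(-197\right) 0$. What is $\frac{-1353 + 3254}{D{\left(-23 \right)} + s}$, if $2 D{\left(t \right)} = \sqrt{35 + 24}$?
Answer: $- \frac{12516184}{10837205} - \frac{3802 \sqrt{59}}{10837205} \approx -1.1576$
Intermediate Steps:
$D{\left(t \right)} = \frac{\sqrt{59}}{2}$ ($D{\left(t \right)} = \frac{\sqrt{35 + 24}}{2} = \frac{\sqrt{59}}{2}$)
$s = -1646$ ($s = -1646 - 0 = -1646 + 0 = -1646$)
$\frac{-1353 + 3254}{D{\left(-23 \right)} + s} = \frac{-1353 + 3254}{\frac{\sqrt{59}}{2} - 1646} = \frac{1901}{-1646 + \frac{\sqrt{59}}{2}}$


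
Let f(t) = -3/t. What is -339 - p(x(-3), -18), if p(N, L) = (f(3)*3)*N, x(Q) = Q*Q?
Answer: -312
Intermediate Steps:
x(Q) = Q**2
p(N, L) = -3*N (p(N, L) = (-3/3*3)*N = (-3*1/3*3)*N = (-1*3)*N = -3*N)
-339 - p(x(-3), -18) = -339 - (-3)*(-3)**2 = -339 - (-3)*9 = -339 - 1*(-27) = -339 + 27 = -312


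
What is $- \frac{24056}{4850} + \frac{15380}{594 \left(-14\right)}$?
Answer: $- \frac{353921}{51975} \approx -6.8094$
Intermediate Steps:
$- \frac{24056}{4850} + \frac{15380}{594 \left(-14\right)} = \left(-24056\right) \frac{1}{4850} + \frac{15380}{-8316} = - \frac{124}{25} + 15380 \left(- \frac{1}{8316}\right) = - \frac{124}{25} - \frac{3845}{2079} = - \frac{353921}{51975}$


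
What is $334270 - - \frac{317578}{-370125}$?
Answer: $\frac{123721366172}{370125} \approx 3.3427 \cdot 10^{5}$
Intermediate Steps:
$334270 - - \frac{317578}{-370125} = 334270 - \left(-317578\right) \left(- \frac{1}{370125}\right) = 334270 - \frac{317578}{370125} = \frac{123721366172}{370125}$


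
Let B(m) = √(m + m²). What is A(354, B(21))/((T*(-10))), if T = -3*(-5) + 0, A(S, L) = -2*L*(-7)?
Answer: -7*√462/75 ≈ -2.0061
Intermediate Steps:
A(S, L) = 14*L
T = 15 (T = 15 + 0 = 15)
A(354, B(21))/((T*(-10))) = (14*√(21*(1 + 21)))/((15*(-10))) = (14*√(21*22))/(-150) = -7*√462/75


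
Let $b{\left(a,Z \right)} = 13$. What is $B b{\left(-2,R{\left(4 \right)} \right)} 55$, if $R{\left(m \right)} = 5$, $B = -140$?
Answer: $-100100$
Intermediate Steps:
$B b{\left(-2,R{\left(4 \right)} \right)} 55 = \left(-140\right) 13 \cdot 55 = \left(-1820\right) 55 = -100100$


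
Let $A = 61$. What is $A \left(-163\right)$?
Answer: $-9943$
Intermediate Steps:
$A \left(-163\right) = 61 \left(-163\right) = -9943$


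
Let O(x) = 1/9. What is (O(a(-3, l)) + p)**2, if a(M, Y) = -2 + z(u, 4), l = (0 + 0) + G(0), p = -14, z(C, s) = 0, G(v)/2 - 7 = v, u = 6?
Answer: 15625/81 ≈ 192.90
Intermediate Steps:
G(v) = 14 + 2*v
l = 14 (l = (0 + 0) + (14 + 2*0) = 0 + (14 + 0) = 0 + 14 = 14)
a(M, Y) = -2 (a(M, Y) = -2 + 0 = -2)
O(x) = 1/9
(O(a(-3, l)) + p)**2 = (1/9 - 14)**2 = (-125/9)**2 = 15625/81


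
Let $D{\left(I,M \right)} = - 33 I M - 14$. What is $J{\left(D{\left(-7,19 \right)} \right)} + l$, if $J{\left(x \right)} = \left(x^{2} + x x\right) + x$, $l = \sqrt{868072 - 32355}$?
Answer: $38285625 + \sqrt{835717} \approx 3.8287 \cdot 10^{7}$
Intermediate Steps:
$D{\left(I,M \right)} = -14 - 33 I M$ ($D{\left(I,M \right)} = - 33 I M - 14 = -14 - 33 I M$)
$l = \sqrt{835717} \approx 914.18$
$J{\left(x \right)} = x + 2 x^{2}$ ($J{\left(x \right)} = \left(x^{2} + x^{2}\right) + x = 2 x^{2} + x = x + 2 x^{2}$)
$J{\left(D{\left(-7,19 \right)} \right)} + l = \left(-14 - \left(-231\right) 19\right) \left(1 + 2 \left(-14 - \left(-231\right) 19\right)\right) + \sqrt{835717} = \left(-14 + 4389\right) \left(1 + 2 \left(-14 + 4389\right)\right) + \sqrt{835717} = 4375 \left(1 + 2 \cdot 4375\right) + \sqrt{835717} = 4375 \left(1 + 8750\right) + \sqrt{835717} = 4375 \cdot 8751 + \sqrt{835717} = 38285625 + \sqrt{835717}$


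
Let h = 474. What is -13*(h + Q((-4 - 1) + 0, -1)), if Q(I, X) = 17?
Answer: -6383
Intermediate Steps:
-13*(h + Q((-4 - 1) + 0, -1)) = -13*(474 + 17) = -13*491 = -6383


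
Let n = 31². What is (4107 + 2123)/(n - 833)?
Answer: 3115/64 ≈ 48.672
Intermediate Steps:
n = 961
(4107 + 2123)/(n - 833) = (4107 + 2123)/(961 - 833) = 6230/128 = 6230*(1/128) = 3115/64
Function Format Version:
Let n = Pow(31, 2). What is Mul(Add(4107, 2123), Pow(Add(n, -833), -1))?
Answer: Rational(3115, 64) ≈ 48.672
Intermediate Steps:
n = 961
Mul(Add(4107, 2123), Pow(Add(n, -833), -1)) = Mul(Add(4107, 2123), Pow(Add(961, -833), -1)) = Mul(6230, Pow(128, -1)) = Mul(6230, Rational(1, 128)) = Rational(3115, 64)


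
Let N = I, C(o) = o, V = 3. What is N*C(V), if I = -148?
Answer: -444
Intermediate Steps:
N = -148
N*C(V) = -148*3 = -444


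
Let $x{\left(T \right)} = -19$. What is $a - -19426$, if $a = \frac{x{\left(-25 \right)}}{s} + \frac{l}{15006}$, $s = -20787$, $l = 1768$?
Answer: $\frac{8210818179}{422669} \approx 19426.0$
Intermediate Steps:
$a = \frac{50185}{422669}$ ($a = - \frac{19}{-20787} + \frac{1768}{15006} = \left(-19\right) \left(- \frac{1}{20787}\right) + 1768 \cdot \frac{1}{15006} = \frac{19}{20787} + \frac{884}{7503} = \frac{50185}{422669} \approx 0.11873$)
$a - -19426 = \frac{50185}{422669} - -19426 = \frac{50185}{422669} + 19426 = \frac{8210818179}{422669}$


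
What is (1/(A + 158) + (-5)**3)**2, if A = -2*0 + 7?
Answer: 425349376/27225 ≈ 15623.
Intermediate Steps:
A = 7 (A = 0 + 7 = 7)
(1/(A + 158) + (-5)**3)**2 = (1/(7 + 158) + (-5)**3)**2 = (1/165 - 125)**2 = (-20624/165)**2 = 425349376/27225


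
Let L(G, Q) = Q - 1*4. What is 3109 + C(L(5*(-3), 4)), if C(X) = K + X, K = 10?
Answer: 3119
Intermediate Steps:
L(G, Q) = -4 + Q (L(G, Q) = Q - 4 = -4 + Q)
C(X) = 10 + X
3109 + C(L(5*(-3), 4)) = 3109 + (10 + (-4 + 4)) = 3109 + (10 + 0) = 3109 + 10 = 3119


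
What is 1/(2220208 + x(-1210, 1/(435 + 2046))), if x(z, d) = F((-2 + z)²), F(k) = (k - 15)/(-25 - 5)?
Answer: 10/21712437 ≈ 4.6057e-7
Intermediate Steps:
F(k) = ½ - k/30 (F(k) = (-15 + k)/(-30) = (-15 + k)*(-1/30) = ½ - k/30)
x(z, d) = ½ - (-2 + z)²/30
1/(2220208 + x(-1210, 1/(435 + 2046))) = 1/(2220208 + (½ - (-2 - 1210)²/30)) = 1/(2220208 + (½ - 1/30*(-1212)²)) = 1/(2220208 + (½ - 1/30*1468944)) = 1/(2220208 + (½ - 244824/5)) = 1/(2220208 - 489643/10) = 1/(21712437/10) = 10/21712437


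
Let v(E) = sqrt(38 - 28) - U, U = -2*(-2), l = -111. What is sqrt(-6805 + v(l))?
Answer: sqrt(-6809 + sqrt(10)) ≈ 82.498*I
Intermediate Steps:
U = 4
v(E) = -4 + sqrt(10) (v(E) = sqrt(38 - 28) - 1*4 = sqrt(10) - 4 = -4 + sqrt(10))
sqrt(-6805 + v(l)) = sqrt(-6805 + (-4 + sqrt(10))) = sqrt(-6809 + sqrt(10))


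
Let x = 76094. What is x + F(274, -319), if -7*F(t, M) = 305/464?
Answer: 247153007/3248 ≈ 76094.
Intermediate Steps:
F(t, M) = -305/3248 (F(t, M) = -305/(7*464) = -⅐*305/464 = -305/3248)
x + F(274, -319) = 76094 - 305/3248 = 247153007/3248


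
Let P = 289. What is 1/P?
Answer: 1/289 ≈ 0.0034602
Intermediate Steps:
1/P = 1/289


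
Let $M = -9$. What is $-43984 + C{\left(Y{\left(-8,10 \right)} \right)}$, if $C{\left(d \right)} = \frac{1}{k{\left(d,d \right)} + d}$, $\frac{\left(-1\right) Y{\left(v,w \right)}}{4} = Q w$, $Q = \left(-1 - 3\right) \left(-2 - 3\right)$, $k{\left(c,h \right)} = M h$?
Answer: $- \frac{281497599}{6400} \approx -43984.0$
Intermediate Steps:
$k{\left(c,h \right)} = - 9 h$
$Q = 20$ ($Q = \left(-4\right) \left(-5\right) = 20$)
$Y{\left(v,w \right)} = - 80 w$ ($Y{\left(v,w \right)} = - 4 \cdot 20 w = - 80 w$)
$C{\left(d \right)} = - \frac{1}{8 d}$ ($C{\left(d \right)} = \frac{1}{- 9 d + d} = \frac{1}{\left(-8\right) d} = - \frac{1}{8 d}$)
$-43984 + C{\left(Y{\left(-8,10 \right)} \right)} = -43984 - \frac{1}{8 \left(\left(-80\right) 10\right)} = -43984 - \frac{1}{8 \left(-800\right)} = -43984 - - \frac{1}{6400} = -43984 + \frac{1}{6400} = - \frac{281497599}{6400}$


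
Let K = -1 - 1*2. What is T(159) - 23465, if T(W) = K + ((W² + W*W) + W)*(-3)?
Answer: -175631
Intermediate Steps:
K = -3 (K = -1 - 2 = -3)
T(W) = -3 - 6*W² - 3*W (T(W) = -3 + ((W² + W*W) + W)*(-3) = -3 + ((W² + W²) + W)*(-3) = -3 + (2*W² + W)*(-3) = -3 + (W + 2*W²)*(-3) = -3 + (-6*W² - 3*W) = -3 - 6*W² - 3*W)
T(159) - 23465 = (-3 - 6*159² - 3*159) - 23465 = (-3 - 6*25281 - 477) - 23465 = (-3 - 151686 - 477) - 23465 = -152166 - 23465 = -175631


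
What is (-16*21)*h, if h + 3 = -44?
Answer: 15792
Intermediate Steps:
h = -47 (h = -3 - 44 = -47)
(-16*21)*h = -16*21*(-47) = -336*(-47) = 15792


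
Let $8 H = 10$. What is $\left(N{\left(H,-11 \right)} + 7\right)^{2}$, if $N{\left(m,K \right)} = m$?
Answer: $\frac{1089}{16} \approx 68.063$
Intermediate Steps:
$H = \frac{5}{4}$ ($H = \frac{1}{8} \cdot 10 = \frac{5}{4} \approx 1.25$)
$\left(N{\left(H,-11 \right)} + 7\right)^{2} = \left(\frac{5}{4} + 7\right)^{2} = \left(\frac{33}{4}\right)^{2} = \frac{1089}{16}$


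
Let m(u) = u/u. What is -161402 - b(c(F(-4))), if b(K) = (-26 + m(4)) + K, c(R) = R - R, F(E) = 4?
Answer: -161377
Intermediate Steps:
m(u) = 1
c(R) = 0
b(K) = -25 + K (b(K) = (-26 + 1) + K = -25 + K)
-161402 - b(c(F(-4))) = -161402 - (-25 + 0) = -161402 - 1*(-25) = -161402 + 25 = -161377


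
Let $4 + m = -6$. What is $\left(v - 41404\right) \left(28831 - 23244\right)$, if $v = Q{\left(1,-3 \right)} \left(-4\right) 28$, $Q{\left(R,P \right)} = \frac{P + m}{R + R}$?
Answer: $-227256812$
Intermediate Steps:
$m = -10$ ($m = -4 - 6 = -10$)
$Q{\left(R,P \right)} = \frac{-10 + P}{2 R}$ ($Q{\left(R,P \right)} = \frac{P - 10}{R + R} = \frac{-10 + P}{2 R}$)
$v = 728$ ($v = \frac{-10 - 3}{2 \cdot 1} \left(-4\right) 28 = \frac{1}{2} \cdot 1 \left(-13\right) \left(-4\right) 28 = \left(- \frac{13}{2}\right) \left(-4\right) 28 = 26 \cdot 28 = 728$)
$\left(v - 41404\right) \left(28831 - 23244\right) = \left(728 - 41404\right) \left(28831 - 23244\right) = - 40676 \left(28831 - 23244\right) = \left(-40676\right) 5587 = -227256812$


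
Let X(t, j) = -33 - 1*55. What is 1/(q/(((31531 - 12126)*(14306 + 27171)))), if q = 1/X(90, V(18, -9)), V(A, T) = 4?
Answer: -70827784280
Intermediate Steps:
X(t, j) = -88 (X(t, j) = -33 - 55 = -88)
q = -1/88 (q = 1/(-88) = -1/88 ≈ -0.011364)
1/(q/(((31531 - 12126)*(14306 + 27171)))) = 1/(-1/((14306 + 27171)*(31531 - 12126))/88) = 1/(-1/(88*(19405*41477))) = 1/(-1/88/804861185) = 1/(-1/88*1/804861185) = 1/(-1/70827784280) = -70827784280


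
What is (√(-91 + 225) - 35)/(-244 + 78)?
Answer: 35/166 - √134/166 ≈ 0.14111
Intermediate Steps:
(√(-91 + 225) - 35)/(-244 + 78) = (√134 - 35)/(-166) = (-35 + √134)*(-1/166) = 35/166 - √134/166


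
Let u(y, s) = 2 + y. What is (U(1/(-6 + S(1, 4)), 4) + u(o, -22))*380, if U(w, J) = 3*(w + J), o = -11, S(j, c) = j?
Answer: 912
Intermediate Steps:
U(w, J) = 3*J + 3*w (U(w, J) = 3*(J + w) = 3*J + 3*w)
(U(1/(-6 + S(1, 4)), 4) + u(o, -22))*380 = ((3*4 + 3/(-6 + 1)) + (2 - 11))*380 = ((12 + 3/(-5)) - 9)*380 = ((12 + 3*(-⅕)) - 9)*380 = ((12 - ⅗) - 9)*380 = (57/5 - 9)*380 = (12/5)*380 = 912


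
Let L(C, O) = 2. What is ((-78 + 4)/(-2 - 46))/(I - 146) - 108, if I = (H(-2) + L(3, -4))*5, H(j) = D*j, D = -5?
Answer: -222949/2064 ≈ -108.02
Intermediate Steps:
H(j) = -5*j
I = 60 (I = (-5*(-2) + 2)*5 = (10 + 2)*5 = 12*5 = 60)
((-78 + 4)/(-2 - 46))/(I - 146) - 108 = ((-78 + 4)/(-2 - 46))/(60 - 146) - 108 = -74/(-48)/(-86) - 108 = -74*(-1/48)*(-1/86) - 108 = (37/24)*(-1/86) - 108 = -37/2064 - 108 = -222949/2064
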